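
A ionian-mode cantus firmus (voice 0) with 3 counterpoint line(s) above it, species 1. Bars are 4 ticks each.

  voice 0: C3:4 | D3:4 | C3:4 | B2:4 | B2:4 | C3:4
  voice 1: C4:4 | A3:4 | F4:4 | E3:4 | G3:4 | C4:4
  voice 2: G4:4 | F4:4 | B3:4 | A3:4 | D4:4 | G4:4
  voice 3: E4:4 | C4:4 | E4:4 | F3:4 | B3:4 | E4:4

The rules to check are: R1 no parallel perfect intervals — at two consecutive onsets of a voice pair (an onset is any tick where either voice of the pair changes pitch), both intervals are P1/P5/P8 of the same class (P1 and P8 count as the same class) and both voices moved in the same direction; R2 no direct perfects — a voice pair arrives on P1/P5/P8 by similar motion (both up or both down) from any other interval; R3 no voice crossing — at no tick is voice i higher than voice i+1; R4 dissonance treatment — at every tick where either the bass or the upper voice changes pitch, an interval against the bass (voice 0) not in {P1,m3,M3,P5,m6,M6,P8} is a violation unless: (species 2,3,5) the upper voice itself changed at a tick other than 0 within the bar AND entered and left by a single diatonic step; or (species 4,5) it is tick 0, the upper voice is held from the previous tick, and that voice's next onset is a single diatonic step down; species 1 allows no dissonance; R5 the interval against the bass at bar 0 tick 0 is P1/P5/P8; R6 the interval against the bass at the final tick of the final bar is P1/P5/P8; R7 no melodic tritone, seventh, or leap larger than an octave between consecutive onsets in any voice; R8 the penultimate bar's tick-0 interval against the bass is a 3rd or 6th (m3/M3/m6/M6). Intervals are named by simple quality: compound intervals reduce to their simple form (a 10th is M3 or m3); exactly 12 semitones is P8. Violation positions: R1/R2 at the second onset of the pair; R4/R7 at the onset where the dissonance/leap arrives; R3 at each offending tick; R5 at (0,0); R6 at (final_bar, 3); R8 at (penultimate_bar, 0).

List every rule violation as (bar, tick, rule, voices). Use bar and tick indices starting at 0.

bar 0: v0=C3 v1=C4 v2=G4 v3=E4 downbeat M3
bar 1: v0=D3 v1=A3 v2=F4 v3=C4 downbeat m7
bar 2: v0=C3 v1=F4 v2=B3 v3=E4 downbeat M3
bar 3: v0=B2 v1=E3 v2=A3 v3=F3 downbeat TT
bar 4: v0=B2 v1=G3 v2=D4 v3=B3 downbeat P8
bar 5: v0=C3 v1=C4 v2=G4 v3=E4 downbeat M3
  -> R3 @ bar 0 tick 0 v(2, 3): G4 above E4
  -> R5 @ bar 0 tick 0 v(0, 3): opens on M3
  -> R3 @ bar 0 tick 1 v(2, 3): G4 above E4
  -> R3 @ bar 0 tick 2 v(2, 3): G4 above E4
  -> R3 @ bar 0 tick 3 v(2, 3): G4 above E4
  -> R3 @ bar 1 tick 0 v(2, 3): F4 above C4
  -> R4 @ bar 1 tick 0 v(0, 3): D3/C4 m7 untreated
  -> R3 @ bar 1 tick 1 v(2, 3): F4 above C4
  -> R3 @ bar 1 tick 2 v(2, 3): F4 above C4
  -> R3 @ bar 1 tick 3 v(2, 3): F4 above C4
  -> R3 @ bar 2 tick 0 v(1, 2): F4 above B3
  -> R4 @ bar 2 tick 0 v(0, 1): C3/F4 P4 untreated
  -> R4 @ bar 2 tick 0 v(0, 2): C3/B3 M7 untreated
  -> R7 @ bar 2 tick 0 v(2,): F4->B3 leap 6st
  -> R3 @ bar 2 tick 1 v(1, 2): F4 above B3
  -> R3 @ bar 2 tick 2 v(1, 2): F4 above B3
  -> R3 @ bar 2 tick 3 v(1, 2): F4 above B3
  -> R3 @ bar 3 tick 0 v(2, 3): A3 above F3
  -> R4 @ bar 3 tick 0 v(0, 1): B2/E3 P4 untreated
  -> R4 @ bar 3 tick 0 v(0, 2): B2/A3 m7 untreated
  -> R4 @ bar 3 tick 0 v(0, 3): B2/F3 TT untreated
  -> R7 @ bar 3 tick 0 v(1,): F4->E3 leap 13st
  -> R7 @ bar 3 tick 0 v(3,): E4->F3 leap 11st
  -> R3 @ bar 3 tick 1 v(2, 3): A3 above F3
  -> R3 @ bar 3 tick 2 v(2, 3): A3 above F3
  -> R3 @ bar 3 tick 3 v(2, 3): A3 above F3
  -> R2 @ bar 4 tick 0 v(1, 2): E3/A3 P4 -> G3/D4 P5 similar
  -> R3 @ bar 4 tick 0 v(2, 3): D4 above B3
  -> R7 @ bar 4 tick 0 v(3,): F3->B3 leap 6st
  -> R8 @ bar 4 tick 0 v(0, 3): penult P8 not 3rd/6th
  -> R3 @ bar 4 tick 1 v(2, 3): D4 above B3
  -> R3 @ bar 4 tick 2 v(2, 3): D4 above B3
  -> R3 @ bar 4 tick 3 v(2, 3): D4 above B3
  -> R1 @ bar 5 tick 0 v(1, 2): G3/D4 P5 -> C4/G4 P5 similar
  -> R2 @ bar 5 tick 0 v(0, 1): B2/G3 m6 -> C3/C4 P8 similar
  -> R2 @ bar 5 tick 0 v(0, 2): B2/D4 m3 -> C3/G4 P5 similar
  -> R3 @ bar 5 tick 0 v(2, 3): G4 above E4
  -> R3 @ bar 5 tick 1 v(2, 3): G4 above E4
  -> R3 @ bar 5 tick 2 v(2, 3): G4 above E4
  -> R3 @ bar 5 tick 3 v(2, 3): G4 above E4
  -> R6 @ bar 5 tick 3 v(0, 3): closes on M3

(0, 0, R3, (2, 3))
(0, 0, R5, (0, 3))
(0, 1, R3, (2, 3))
(0, 2, R3, (2, 3))
(0, 3, R3, (2, 3))
(1, 0, R3, (2, 3))
(1, 0, R4, (0, 3))
(1, 1, R3, (2, 3))
(1, 2, R3, (2, 3))
(1, 3, R3, (2, 3))
(2, 0, R3, (1, 2))
(2, 0, R4, (0, 1))
(2, 0, R4, (0, 2))
(2, 0, R7, (2,))
(2, 1, R3, (1, 2))
(2, 2, R3, (1, 2))
(2, 3, R3, (1, 2))
(3, 0, R3, (2, 3))
(3, 0, R4, (0, 1))
(3, 0, R4, (0, 2))
(3, 0, R4, (0, 3))
(3, 0, R7, (1,))
(3, 0, R7, (3,))
(3, 1, R3, (2, 3))
(3, 2, R3, (2, 3))
(3, 3, R3, (2, 3))
(4, 0, R2, (1, 2))
(4, 0, R3, (2, 3))
(4, 0, R7, (3,))
(4, 0, R8, (0, 3))
(4, 1, R3, (2, 3))
(4, 2, R3, (2, 3))
(4, 3, R3, (2, 3))
(5, 0, R1, (1, 2))
(5, 0, R2, (0, 1))
(5, 0, R2, (0, 2))
(5, 0, R3, (2, 3))
(5, 1, R3, (2, 3))
(5, 2, R3, (2, 3))
(5, 3, R3, (2, 3))
(5, 3, R6, (0, 3))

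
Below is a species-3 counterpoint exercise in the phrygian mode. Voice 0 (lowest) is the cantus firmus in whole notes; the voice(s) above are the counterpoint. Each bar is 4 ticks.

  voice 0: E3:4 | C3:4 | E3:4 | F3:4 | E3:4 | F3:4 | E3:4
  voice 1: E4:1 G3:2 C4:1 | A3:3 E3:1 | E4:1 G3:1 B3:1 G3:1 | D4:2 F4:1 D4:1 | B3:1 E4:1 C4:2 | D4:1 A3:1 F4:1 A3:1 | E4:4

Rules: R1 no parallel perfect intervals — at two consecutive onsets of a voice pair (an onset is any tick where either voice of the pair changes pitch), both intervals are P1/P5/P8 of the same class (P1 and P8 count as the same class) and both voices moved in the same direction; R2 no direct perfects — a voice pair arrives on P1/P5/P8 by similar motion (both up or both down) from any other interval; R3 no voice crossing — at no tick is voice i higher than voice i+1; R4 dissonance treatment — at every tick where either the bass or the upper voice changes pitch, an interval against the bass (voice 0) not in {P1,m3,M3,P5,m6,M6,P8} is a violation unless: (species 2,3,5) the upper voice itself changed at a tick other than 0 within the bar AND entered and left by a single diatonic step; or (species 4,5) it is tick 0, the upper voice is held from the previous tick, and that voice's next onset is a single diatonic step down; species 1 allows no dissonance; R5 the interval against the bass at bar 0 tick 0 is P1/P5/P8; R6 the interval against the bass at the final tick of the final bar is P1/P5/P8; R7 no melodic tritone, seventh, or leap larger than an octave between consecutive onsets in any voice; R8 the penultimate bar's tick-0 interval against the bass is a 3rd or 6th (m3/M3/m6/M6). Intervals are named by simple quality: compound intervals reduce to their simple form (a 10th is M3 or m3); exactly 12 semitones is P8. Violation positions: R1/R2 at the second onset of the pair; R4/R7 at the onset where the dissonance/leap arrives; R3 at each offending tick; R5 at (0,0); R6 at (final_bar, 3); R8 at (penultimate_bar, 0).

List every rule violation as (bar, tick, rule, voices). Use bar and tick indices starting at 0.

bar 0: v0=E3 v1=E4 downbeat P8
bar 1: v0=C3 v1=A3 downbeat M6
bar 2: v0=E3 v1=E4 downbeat P8
bar 3: v0=F3 v1=D4 downbeat M6
bar 4: v0=E3 v1=B3 downbeat P5
bar 5: v0=F3 v1=D4 downbeat M6
bar 6: v0=E3 v1=E4 downbeat P8
  -> R2 @ bar 2 tick 0 v(0, 1): C3/E3 M3 -> E3/E4 P8 similar
  -> R2 @ bar 4 tick 0 v(0, 1): F3/D4 M6 -> E3/B3 P5 similar

(2, 0, R2, (0, 1))
(4, 0, R2, (0, 1))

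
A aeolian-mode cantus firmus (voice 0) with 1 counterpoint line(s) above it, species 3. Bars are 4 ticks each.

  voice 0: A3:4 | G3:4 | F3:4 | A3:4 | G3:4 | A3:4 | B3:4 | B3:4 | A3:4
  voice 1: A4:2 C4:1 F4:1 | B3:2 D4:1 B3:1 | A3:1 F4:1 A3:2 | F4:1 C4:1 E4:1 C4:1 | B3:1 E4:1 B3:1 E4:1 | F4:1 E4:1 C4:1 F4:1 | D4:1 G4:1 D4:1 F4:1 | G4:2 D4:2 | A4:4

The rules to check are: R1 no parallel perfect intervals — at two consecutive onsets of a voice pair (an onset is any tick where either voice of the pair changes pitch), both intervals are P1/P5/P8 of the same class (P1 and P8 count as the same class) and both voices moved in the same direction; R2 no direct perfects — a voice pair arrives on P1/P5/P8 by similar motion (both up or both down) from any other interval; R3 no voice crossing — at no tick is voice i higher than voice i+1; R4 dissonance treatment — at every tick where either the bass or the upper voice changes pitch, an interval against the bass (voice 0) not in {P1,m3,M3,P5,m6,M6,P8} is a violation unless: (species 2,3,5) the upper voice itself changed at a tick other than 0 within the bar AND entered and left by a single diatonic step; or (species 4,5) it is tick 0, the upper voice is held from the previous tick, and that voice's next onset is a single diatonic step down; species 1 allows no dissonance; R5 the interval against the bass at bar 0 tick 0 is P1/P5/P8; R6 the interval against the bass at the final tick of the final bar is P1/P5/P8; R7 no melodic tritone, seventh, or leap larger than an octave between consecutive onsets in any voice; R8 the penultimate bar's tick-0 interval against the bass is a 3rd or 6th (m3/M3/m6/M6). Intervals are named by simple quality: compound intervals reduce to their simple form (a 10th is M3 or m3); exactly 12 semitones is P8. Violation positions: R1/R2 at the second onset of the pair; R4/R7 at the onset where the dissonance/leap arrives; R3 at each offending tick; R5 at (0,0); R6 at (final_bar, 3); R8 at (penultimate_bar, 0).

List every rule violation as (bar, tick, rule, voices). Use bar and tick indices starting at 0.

bar 0: v0=A3 v1=A4 downbeat P8
bar 1: v0=G3 v1=B3 downbeat M3
bar 2: v0=F3 v1=A3 downbeat M3
bar 3: v0=A3 v1=F4 downbeat m6
bar 4: v0=G3 v1=B3 downbeat M3
bar 5: v0=A3 v1=F4 downbeat m6
bar 6: v0=B3 v1=D4 downbeat m3
bar 7: v0=B3 v1=G4 downbeat m6
bar 8: v0=A3 v1=A4 downbeat P8
  -> R7 @ bar 1 tick 0 v(1,): F4->B3 leap 6st
  -> R4 @ bar 6 tick 3 v(0, 1): B3/F4 TT untreated

(1, 0, R7, (1,))
(6, 3, R4, (0, 1))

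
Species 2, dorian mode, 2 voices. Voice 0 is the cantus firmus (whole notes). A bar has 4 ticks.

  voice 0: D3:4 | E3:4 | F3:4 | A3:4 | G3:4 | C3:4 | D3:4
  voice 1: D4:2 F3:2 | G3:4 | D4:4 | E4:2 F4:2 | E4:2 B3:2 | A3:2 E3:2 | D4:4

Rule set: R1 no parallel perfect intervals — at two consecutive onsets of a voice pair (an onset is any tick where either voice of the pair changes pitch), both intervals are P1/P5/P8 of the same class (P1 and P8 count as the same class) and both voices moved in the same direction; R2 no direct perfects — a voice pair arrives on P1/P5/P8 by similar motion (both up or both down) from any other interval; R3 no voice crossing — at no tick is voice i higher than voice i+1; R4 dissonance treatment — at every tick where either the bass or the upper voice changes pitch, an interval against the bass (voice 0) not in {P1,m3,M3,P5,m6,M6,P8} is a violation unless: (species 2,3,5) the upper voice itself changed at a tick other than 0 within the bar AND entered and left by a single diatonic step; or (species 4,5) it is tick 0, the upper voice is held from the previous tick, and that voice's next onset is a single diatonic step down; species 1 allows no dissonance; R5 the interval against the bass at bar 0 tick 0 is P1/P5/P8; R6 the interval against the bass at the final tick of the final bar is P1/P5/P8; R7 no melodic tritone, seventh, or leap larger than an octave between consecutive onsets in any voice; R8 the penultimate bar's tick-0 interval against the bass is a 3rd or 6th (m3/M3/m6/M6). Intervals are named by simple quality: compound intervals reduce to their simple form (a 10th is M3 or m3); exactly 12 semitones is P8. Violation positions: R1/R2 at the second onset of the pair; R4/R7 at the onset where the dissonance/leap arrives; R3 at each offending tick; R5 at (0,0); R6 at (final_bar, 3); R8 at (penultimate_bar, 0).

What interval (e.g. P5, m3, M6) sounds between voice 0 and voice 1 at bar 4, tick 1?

voice 0=G3 voice 1=E4 -> M6

M6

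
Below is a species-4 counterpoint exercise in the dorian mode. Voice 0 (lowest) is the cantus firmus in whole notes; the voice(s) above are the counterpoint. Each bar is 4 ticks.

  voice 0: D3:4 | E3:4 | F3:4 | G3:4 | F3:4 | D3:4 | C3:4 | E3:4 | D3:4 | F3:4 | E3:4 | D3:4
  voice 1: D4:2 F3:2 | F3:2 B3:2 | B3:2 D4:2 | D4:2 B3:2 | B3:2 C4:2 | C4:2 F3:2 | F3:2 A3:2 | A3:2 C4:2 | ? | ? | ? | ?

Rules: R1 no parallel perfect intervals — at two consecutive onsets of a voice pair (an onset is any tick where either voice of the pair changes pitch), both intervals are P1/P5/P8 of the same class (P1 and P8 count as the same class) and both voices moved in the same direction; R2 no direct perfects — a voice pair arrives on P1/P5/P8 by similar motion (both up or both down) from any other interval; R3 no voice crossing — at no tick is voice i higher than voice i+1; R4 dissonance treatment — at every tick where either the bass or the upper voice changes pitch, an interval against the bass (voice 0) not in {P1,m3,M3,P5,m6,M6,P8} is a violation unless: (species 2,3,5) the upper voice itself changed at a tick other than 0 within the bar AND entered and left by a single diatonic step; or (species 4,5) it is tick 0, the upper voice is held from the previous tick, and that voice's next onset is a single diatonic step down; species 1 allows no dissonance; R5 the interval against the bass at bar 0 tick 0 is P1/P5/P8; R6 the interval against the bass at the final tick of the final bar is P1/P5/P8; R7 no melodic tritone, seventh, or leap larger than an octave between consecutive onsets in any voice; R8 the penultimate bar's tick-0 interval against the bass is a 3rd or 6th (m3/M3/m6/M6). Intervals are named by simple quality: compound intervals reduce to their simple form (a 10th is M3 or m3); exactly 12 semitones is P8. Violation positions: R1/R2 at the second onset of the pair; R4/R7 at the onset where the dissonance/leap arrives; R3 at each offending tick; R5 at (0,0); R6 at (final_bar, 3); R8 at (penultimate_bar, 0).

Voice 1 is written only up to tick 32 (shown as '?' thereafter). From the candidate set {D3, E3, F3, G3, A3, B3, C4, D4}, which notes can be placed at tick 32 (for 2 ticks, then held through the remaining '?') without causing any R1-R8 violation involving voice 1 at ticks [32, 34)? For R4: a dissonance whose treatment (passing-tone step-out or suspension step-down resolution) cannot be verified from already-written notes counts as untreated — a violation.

D3: violates R2,R7
E3: violates R4
F3: legal
G3: violates R4
A3: violates R2
B3: legal
C4: violates R4
D4: legal

{B3, D4, F3}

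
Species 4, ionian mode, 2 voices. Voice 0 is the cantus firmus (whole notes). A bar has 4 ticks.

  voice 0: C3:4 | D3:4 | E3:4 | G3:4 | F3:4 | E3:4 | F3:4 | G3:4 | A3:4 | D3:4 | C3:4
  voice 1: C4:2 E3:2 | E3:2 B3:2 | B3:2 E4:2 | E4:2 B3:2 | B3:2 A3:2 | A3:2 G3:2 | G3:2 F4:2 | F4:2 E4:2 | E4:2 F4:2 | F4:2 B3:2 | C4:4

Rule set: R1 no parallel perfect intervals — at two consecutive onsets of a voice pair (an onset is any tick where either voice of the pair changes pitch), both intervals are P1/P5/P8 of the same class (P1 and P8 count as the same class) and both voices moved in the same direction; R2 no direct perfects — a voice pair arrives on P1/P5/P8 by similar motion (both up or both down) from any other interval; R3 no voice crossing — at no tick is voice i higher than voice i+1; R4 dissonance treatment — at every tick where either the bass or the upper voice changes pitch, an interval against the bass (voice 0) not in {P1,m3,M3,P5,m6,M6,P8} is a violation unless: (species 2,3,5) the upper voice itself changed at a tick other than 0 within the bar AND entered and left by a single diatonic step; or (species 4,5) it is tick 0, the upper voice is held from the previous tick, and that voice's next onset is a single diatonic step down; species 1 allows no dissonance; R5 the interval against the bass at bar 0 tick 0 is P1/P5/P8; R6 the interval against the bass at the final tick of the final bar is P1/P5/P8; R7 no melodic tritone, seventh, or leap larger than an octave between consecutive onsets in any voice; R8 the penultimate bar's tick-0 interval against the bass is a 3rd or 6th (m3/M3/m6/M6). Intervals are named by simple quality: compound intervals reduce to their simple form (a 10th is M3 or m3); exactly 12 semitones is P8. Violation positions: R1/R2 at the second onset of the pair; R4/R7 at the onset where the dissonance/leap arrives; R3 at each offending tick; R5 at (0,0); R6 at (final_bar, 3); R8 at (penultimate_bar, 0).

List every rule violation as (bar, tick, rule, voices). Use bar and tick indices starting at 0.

(1, 0, R4, (0, 1))
(6, 0, R4, (0, 1))
(6, 2, R7, (1,))
(9, 2, R7, (1,))

bar 0: v0=C3 v1=C4 downbeat P8
bar 1: v0=D3 v1=E3 downbeat M2
bar 2: v0=E3 v1=B3 downbeat P5
bar 3: v0=G3 v1=E4 downbeat M6
bar 4: v0=F3 v1=B3 downbeat TT
bar 5: v0=E3 v1=A3 downbeat P4
bar 6: v0=F3 v1=G3 downbeat M2
bar 7: v0=G3 v1=F4 downbeat m7
bar 8: v0=A3 v1=E4 downbeat P5
bar 9: v0=D3 v1=F4 downbeat m3
bar 10: v0=C3 v1=C4 downbeat P8
  -> R4 @ bar 1 tick 0 v(0, 1): D3/E3 M2 untreated
  -> R4 @ bar 6 tick 0 v(0, 1): F3/G3 M2 untreated
  -> R7 @ bar 6 tick 2 v(1,): G3->F4 leap 10st
  -> R7 @ bar 9 tick 2 v(1,): F4->B3 leap 6st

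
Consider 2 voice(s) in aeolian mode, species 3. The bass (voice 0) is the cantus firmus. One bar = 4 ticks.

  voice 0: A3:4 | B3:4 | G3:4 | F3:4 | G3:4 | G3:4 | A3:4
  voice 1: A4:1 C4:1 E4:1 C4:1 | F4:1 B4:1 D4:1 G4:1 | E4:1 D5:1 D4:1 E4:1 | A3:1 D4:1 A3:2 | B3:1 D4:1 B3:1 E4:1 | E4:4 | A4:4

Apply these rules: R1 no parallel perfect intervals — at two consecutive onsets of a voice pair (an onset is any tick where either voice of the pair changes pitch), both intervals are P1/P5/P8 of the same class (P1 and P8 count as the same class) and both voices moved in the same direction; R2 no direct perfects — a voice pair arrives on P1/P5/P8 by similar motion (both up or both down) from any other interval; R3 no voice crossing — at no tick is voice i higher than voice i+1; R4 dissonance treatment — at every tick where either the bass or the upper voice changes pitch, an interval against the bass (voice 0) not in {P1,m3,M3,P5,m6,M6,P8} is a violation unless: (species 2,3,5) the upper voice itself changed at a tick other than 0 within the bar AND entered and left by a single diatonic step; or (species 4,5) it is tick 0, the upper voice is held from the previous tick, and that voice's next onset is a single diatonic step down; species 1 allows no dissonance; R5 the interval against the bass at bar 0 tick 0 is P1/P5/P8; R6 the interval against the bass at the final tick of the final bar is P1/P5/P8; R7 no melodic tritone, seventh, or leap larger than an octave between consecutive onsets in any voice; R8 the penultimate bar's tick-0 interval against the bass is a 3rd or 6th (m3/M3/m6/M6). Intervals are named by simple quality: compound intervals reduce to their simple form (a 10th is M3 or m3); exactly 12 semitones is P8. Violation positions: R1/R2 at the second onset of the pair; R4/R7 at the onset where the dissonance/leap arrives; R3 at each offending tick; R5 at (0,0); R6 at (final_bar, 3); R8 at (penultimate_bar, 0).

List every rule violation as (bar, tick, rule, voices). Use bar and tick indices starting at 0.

(1, 0, R4, (0, 1))
(1, 1, R7, (1,))
(2, 1, R7, (1,))
(6, 0, R2, (0, 1))

bar 0: v0=A3 v1=A4 downbeat P8
bar 1: v0=B3 v1=F4 downbeat TT
bar 2: v0=G3 v1=E4 downbeat M6
bar 3: v0=F3 v1=A3 downbeat M3
bar 4: v0=G3 v1=B3 downbeat M3
bar 5: v0=G3 v1=E4 downbeat M6
bar 6: v0=A3 v1=A4 downbeat P8
  -> R4 @ bar 1 tick 0 v(0, 1): B3/F4 TT untreated
  -> R7 @ bar 1 tick 1 v(1,): F4->B4 leap 6st
  -> R7 @ bar 2 tick 1 v(1,): E4->D5 leap 10st
  -> R2 @ bar 6 tick 0 v(0, 1): G3/E4 M6 -> A3/A4 P8 similar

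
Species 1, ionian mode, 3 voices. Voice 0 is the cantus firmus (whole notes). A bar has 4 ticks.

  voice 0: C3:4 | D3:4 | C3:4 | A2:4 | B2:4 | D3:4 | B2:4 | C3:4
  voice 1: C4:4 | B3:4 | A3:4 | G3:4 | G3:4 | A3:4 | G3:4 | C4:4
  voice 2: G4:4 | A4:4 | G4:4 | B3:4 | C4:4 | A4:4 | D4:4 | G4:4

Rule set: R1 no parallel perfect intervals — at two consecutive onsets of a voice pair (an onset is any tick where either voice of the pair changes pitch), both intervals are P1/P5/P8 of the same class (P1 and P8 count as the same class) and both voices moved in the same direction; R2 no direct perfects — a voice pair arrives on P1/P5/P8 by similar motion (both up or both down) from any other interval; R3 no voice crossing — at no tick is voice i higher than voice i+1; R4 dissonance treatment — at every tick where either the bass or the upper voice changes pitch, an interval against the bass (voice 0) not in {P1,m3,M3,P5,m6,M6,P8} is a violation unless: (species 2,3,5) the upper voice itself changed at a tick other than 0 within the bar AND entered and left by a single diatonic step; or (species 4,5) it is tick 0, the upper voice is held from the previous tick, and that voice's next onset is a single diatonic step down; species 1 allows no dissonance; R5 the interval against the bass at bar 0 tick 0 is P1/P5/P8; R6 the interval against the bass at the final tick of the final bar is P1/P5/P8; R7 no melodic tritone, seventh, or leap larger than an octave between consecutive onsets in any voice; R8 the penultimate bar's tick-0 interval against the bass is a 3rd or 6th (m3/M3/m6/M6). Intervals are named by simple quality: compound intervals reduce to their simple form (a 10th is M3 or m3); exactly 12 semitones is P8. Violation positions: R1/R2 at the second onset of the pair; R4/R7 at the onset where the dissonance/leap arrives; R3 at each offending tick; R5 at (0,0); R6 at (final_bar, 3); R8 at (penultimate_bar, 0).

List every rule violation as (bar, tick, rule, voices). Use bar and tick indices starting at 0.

bar 0: v0=C3 v1=C4 v2=G4 downbeat P5
bar 1: v0=D3 v1=B3 v2=A4 downbeat P5
bar 2: v0=C3 v1=A3 v2=G4 downbeat P5
bar 3: v0=A2 v1=G3 v2=B3 downbeat M2
bar 4: v0=B2 v1=G3 v2=C4 downbeat m2
bar 5: v0=D3 v1=A3 v2=A4 downbeat P5
bar 6: v0=B2 v1=G3 v2=D4 downbeat m3
bar 7: v0=C3 v1=C4 v2=G4 downbeat P5
  -> R1 @ bar 1 tick 0 v(0, 2): C3/G4 P5 -> D3/A4 P5 similar
  -> R1 @ bar 2 tick 0 v(0, 2): D3/A4 P5 -> C3/G4 P5 similar
  -> R4 @ bar 3 tick 0 v(0, 1): A2/G3 m7 untreated
  -> R4 @ bar 3 tick 0 v(0, 2): A2/B3 M2 untreated
  -> R4 @ bar 4 tick 0 v(0, 2): B2/C4 m2 untreated
  -> R2 @ bar 5 tick 0 v(0, 1): B2/G3 m6 -> D3/A3 P5 similar
  -> R2 @ bar 5 tick 0 v(0, 2): B2/C4 m2 -> D3/A4 P5 similar
  -> R2 @ bar 5 tick 0 v(1, 2): G3/C4 P4 -> A3/A4 P8 similar
  -> R2 @ bar 6 tick 0 v(1, 2): A3/A4 P8 -> G3/D4 P5 similar
  -> R1 @ bar 7 tick 0 v(1, 2): G3/D4 P5 -> C4/G4 P5 similar
  -> R2 @ bar 7 tick 0 v(0, 1): B2/G3 m6 -> C3/C4 P8 similar
  -> R2 @ bar 7 tick 0 v(0, 2): B2/D4 m3 -> C3/G4 P5 similar

(1, 0, R1, (0, 2))
(2, 0, R1, (0, 2))
(3, 0, R4, (0, 1))
(3, 0, R4, (0, 2))
(4, 0, R4, (0, 2))
(5, 0, R2, (0, 1))
(5, 0, R2, (0, 2))
(5, 0, R2, (1, 2))
(6, 0, R2, (1, 2))
(7, 0, R1, (1, 2))
(7, 0, R2, (0, 1))
(7, 0, R2, (0, 2))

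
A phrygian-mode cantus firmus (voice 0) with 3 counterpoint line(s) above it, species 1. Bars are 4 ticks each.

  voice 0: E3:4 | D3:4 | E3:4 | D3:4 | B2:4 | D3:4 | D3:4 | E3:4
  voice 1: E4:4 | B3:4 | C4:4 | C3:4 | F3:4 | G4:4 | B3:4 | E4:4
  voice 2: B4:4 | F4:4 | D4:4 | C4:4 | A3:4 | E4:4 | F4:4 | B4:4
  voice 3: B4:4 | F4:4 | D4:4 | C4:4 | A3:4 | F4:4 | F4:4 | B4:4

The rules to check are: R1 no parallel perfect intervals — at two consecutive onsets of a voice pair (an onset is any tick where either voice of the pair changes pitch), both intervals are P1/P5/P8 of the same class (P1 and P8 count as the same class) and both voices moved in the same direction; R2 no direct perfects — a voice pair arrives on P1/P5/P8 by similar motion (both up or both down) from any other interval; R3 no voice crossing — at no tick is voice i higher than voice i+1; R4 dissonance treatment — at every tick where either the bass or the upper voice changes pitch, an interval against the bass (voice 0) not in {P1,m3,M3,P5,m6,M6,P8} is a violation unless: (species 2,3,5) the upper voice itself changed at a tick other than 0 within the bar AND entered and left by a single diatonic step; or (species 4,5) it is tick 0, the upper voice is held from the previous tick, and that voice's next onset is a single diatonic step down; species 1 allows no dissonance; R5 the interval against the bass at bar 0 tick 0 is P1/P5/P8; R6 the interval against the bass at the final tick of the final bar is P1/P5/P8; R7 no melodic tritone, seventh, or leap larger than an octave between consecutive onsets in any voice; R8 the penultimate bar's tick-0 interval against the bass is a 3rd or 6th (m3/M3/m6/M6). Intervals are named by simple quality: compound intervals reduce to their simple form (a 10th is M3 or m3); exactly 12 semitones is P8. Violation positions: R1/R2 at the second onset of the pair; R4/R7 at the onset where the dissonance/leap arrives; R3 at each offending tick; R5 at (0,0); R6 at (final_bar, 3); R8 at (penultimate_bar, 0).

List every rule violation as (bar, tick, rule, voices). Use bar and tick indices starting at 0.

bar 0: v0=E3 v1=E4 v2=B4 v3=B4 downbeat P5
bar 1: v0=D3 v1=B3 v2=F4 v3=F4 downbeat m3
bar 2: v0=E3 v1=C4 v2=D4 v3=D4 downbeat m7
bar 3: v0=D3 v1=C3 v2=C4 v3=C4 downbeat m7
bar 4: v0=B2 v1=F3 v2=A3 v3=A3 downbeat m7
bar 5: v0=D3 v1=G4 v2=E4 v3=F4 downbeat m3
bar 6: v0=D3 v1=B3 v2=F4 v3=F4 downbeat m3
bar 7: v0=E3 v1=E4 v2=B4 v3=B4 downbeat P5
  -> R1 @ bar 1 tick 0 v(2, 3): B4/B4 P1 -> F4/F4 P1 similar
  -> R7 @ bar 1 tick 0 v(2,): B4->F4 leap 6st
  -> R7 @ bar 1 tick 0 v(3,): B4->F4 leap 6st
  -> R1 @ bar 2 tick 0 v(2, 3): F4/F4 P1 -> D4/D4 P1 similar
  -> R4 @ bar 2 tick 0 v(0, 2): E3/D4 m7 untreated
  -> R4 @ bar 2 tick 0 v(0, 3): E3/D4 m7 untreated
  -> R1 @ bar 3 tick 0 v(2, 3): D4/D4 P1 -> C4/C4 P1 similar
  -> R2 @ bar 3 tick 0 v(1, 2): C4/D4 M2 -> C3/C4 P8 similar
  -> R2 @ bar 3 tick 0 v(1, 3): C4/D4 M2 -> C3/C4 P8 similar
  -> R3 @ bar 3 tick 0 v(0, 1): D3 above C3
  -> R4 @ bar 3 tick 0 v(0, 1): D3/C3 M2 untreated
  -> R4 @ bar 3 tick 0 v(0, 2): D3/C4 m7 untreated
  -> R4 @ bar 3 tick 0 v(0, 3): D3/C4 m7 untreated
  -> R3 @ bar 3 tick 1 v(0, 1): D3 above C3
  -> R3 @ bar 3 tick 2 v(0, 1): D3 above C3
  -> R3 @ bar 3 tick 3 v(0, 1): D3 above C3
  -> R1 @ bar 4 tick 0 v(2, 3): C4/C4 P1 -> A3/A3 P1 similar
  -> R4 @ bar 4 tick 0 v(0, 1): B2/F3 TT untreated
  -> R4 @ bar 4 tick 0 v(0, 2): B2/A3 m7 untreated
  -> R4 @ bar 4 tick 0 v(0, 3): B2/A3 m7 untreated
  -> R3 @ bar 5 tick 0 v(1, 2): G4 above E4
  -> R4 @ bar 5 tick 0 v(0, 1): D3/G4 P4 untreated
  -> R4 @ bar 5 tick 0 v(0, 2): D3/E4 M2 untreated
  -> R7 @ bar 5 tick 0 v(1,): F3->G4 leap 14st
  -> R3 @ bar 5 tick 1 v(1, 2): G4 above E4
  -> R3 @ bar 5 tick 2 v(1, 2): G4 above E4
  -> R3 @ bar 5 tick 3 v(1, 2): G4 above E4
  -> R1 @ bar 7 tick 0 v(2, 3): F4/F4 P1 -> B4/B4 P1 similar
  -> R2 @ bar 7 tick 0 v(0, 1): D3/B3 M6 -> E3/E4 P8 similar
  -> R2 @ bar 7 tick 0 v(0, 2): D3/F4 m3 -> E3/B4 P5 similar
  -> R2 @ bar 7 tick 0 v(0, 3): D3/F4 m3 -> E3/B4 P5 similar
  -> R2 @ bar 7 tick 0 v(1, 2): B3/F4 TT -> E4/B4 P5 similar
  -> R2 @ bar 7 tick 0 v(1, 3): B3/F4 TT -> E4/B4 P5 similar
  -> R7 @ bar 7 tick 0 v(2,): F4->B4 leap 6st
  -> R7 @ bar 7 tick 0 v(3,): F4->B4 leap 6st

(1, 0, R1, (2, 3))
(1, 0, R7, (2,))
(1, 0, R7, (3,))
(2, 0, R1, (2, 3))
(2, 0, R4, (0, 2))
(2, 0, R4, (0, 3))
(3, 0, R1, (2, 3))
(3, 0, R2, (1, 2))
(3, 0, R2, (1, 3))
(3, 0, R3, (0, 1))
(3, 0, R4, (0, 1))
(3, 0, R4, (0, 2))
(3, 0, R4, (0, 3))
(3, 1, R3, (0, 1))
(3, 2, R3, (0, 1))
(3, 3, R3, (0, 1))
(4, 0, R1, (2, 3))
(4, 0, R4, (0, 1))
(4, 0, R4, (0, 2))
(4, 0, R4, (0, 3))
(5, 0, R3, (1, 2))
(5, 0, R4, (0, 1))
(5, 0, R4, (0, 2))
(5, 0, R7, (1,))
(5, 1, R3, (1, 2))
(5, 2, R3, (1, 2))
(5, 3, R3, (1, 2))
(7, 0, R1, (2, 3))
(7, 0, R2, (0, 1))
(7, 0, R2, (0, 2))
(7, 0, R2, (0, 3))
(7, 0, R2, (1, 2))
(7, 0, R2, (1, 3))
(7, 0, R7, (2,))
(7, 0, R7, (3,))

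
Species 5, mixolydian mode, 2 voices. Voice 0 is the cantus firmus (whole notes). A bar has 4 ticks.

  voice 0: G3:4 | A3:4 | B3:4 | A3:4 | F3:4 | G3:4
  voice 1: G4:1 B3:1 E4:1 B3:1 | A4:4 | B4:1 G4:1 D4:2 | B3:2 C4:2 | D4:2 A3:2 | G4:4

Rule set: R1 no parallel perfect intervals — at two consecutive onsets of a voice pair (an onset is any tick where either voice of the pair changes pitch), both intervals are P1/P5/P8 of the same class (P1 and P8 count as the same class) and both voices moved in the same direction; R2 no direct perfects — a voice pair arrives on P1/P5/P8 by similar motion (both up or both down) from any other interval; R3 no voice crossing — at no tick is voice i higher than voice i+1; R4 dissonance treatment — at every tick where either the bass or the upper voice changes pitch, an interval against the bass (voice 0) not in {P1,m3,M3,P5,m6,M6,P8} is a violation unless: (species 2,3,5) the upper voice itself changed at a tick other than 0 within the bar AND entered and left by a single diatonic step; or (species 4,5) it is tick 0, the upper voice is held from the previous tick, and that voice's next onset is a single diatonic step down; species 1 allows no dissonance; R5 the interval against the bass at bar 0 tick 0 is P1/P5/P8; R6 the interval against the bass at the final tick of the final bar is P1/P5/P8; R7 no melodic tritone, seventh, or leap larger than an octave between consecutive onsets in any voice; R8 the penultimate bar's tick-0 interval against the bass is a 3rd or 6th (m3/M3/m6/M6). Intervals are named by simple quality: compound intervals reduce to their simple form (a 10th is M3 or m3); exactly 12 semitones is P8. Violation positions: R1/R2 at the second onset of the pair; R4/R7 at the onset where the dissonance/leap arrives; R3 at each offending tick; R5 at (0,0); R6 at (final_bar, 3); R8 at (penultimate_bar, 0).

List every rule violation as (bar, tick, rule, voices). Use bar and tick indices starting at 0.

(1, 0, R2, (0, 1))
(1, 0, R7, (1,))
(2, 0, R1, (0, 1))
(3, 0, R4, (0, 1))
(5, 0, R2, (0, 1))
(5, 0, R7, (1,))

bar 0: v0=G3 v1=G4 downbeat P8
bar 1: v0=A3 v1=A4 downbeat P8
bar 2: v0=B3 v1=B4 downbeat P8
bar 3: v0=A3 v1=B3 downbeat M2
bar 4: v0=F3 v1=D4 downbeat M6
bar 5: v0=G3 v1=G4 downbeat P8
  -> R2 @ bar 1 tick 0 v(0, 1): G3/B3 M3 -> A3/A4 P8 similar
  -> R7 @ bar 1 tick 0 v(1,): B3->A4 leap 10st
  -> R1 @ bar 2 tick 0 v(0, 1): A3/A4 P8 -> B3/B4 P8 similar
  -> R4 @ bar 3 tick 0 v(0, 1): A3/B3 M2 untreated
  -> R2 @ bar 5 tick 0 v(0, 1): F3/A3 M3 -> G3/G4 P8 similar
  -> R7 @ bar 5 tick 0 v(1,): A3->G4 leap 10st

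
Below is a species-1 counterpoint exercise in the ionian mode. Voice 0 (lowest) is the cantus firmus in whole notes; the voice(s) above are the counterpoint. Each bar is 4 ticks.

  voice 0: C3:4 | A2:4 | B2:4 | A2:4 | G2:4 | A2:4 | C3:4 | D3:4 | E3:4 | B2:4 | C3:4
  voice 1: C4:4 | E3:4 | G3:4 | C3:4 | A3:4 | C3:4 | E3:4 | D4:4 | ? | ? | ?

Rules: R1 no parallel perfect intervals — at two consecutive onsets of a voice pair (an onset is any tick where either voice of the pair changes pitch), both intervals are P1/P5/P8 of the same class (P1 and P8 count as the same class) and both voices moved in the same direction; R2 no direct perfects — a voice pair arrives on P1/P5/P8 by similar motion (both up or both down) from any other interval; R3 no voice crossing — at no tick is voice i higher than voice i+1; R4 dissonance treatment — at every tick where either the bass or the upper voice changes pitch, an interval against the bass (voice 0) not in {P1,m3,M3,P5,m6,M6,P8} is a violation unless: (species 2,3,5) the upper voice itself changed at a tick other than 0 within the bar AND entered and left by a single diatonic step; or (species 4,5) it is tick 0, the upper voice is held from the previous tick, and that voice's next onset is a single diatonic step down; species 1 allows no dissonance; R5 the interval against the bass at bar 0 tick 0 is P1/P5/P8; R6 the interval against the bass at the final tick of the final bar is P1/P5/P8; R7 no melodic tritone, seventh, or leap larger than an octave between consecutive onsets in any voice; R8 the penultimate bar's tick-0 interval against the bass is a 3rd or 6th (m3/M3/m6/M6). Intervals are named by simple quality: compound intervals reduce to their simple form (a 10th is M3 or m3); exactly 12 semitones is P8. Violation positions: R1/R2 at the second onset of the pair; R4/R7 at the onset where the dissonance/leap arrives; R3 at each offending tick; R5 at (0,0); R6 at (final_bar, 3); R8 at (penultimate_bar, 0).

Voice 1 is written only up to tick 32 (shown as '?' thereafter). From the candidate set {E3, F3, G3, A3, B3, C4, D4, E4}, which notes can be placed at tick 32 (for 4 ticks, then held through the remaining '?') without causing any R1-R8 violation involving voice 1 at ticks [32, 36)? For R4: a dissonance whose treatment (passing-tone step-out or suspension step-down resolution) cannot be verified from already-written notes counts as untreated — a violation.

{B3, C4, G3}

E3: violates R7
F3: violates R4
G3: legal
A3: violates R4
B3: legal
C4: legal
D4: violates R4
E4: violates R1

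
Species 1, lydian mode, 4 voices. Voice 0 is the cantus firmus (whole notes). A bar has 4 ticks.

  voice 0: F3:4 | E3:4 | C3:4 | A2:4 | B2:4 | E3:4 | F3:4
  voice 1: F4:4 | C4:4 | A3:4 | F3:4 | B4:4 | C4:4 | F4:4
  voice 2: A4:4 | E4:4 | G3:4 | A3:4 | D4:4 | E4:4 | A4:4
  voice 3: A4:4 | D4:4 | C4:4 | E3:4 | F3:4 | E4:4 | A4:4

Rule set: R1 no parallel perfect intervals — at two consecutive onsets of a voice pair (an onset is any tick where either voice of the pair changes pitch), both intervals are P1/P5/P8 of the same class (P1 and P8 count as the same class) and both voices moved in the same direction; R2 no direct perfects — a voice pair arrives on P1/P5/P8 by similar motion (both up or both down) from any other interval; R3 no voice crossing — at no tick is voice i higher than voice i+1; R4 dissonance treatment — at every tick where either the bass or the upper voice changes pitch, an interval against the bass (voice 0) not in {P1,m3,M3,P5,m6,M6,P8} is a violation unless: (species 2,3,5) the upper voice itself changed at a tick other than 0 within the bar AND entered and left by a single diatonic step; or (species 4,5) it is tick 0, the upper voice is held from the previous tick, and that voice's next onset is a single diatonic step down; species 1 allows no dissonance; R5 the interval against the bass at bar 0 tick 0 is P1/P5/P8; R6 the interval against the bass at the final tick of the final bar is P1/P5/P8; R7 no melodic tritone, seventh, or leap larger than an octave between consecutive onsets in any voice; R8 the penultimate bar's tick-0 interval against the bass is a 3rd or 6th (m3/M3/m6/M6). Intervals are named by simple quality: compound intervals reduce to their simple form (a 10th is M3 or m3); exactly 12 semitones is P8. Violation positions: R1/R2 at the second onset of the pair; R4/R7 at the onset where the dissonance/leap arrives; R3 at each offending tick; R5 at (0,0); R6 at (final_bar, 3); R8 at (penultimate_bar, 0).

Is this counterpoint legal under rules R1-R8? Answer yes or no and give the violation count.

bar 0: v0=F3 v1=F4 v2=A4 v3=A4 (M3)
bar 1: v0=E3 v1=C4 v2=E4 v3=D4 (m7)
bar 2: v0=C3 v1=A3 v2=G3 v3=C4 (P8)
bar 3: v0=A2 v1=F3 v2=A3 v3=E3 (P5)
bar 4: v0=B2 v1=B4 v2=D4 v3=F3 (TT)
bar 5: v0=E3 v1=C4 v2=E4 v3=E4 (P8)
bar 6: v0=F3 v1=F4 v2=A4 v3=A4 (M3)
  R5 @ bar0.0: opens on M3
  R5 @ bar0.0: opens on M3
  R2 @ bar1.0: F3/A4 M3 -> E3/E4 P8 similar
  R3 @ bar1.0: E4 above D4
  R4 @ bar1.0: E3/D4 m7 untreated
  R3 @ bar1.1: E4 above D4
  R3 @ bar1.2: E4 above D4
  R3 @ bar1.3: E4 above D4
  R2 @ bar2.0: E3/E4 P8 -> C3/G3 P5 similar
  R2 @ bar2.0: E3/D4 m7 -> C3/C4 P8 similar
  R3 @ bar2.0: A3 above G3
  R3 @ bar2.1: A3 above G3
  R3 @ bar2.2: A3 above G3
  R3 @ bar2.3: A3 above G3
  R2 @ bar3.0: C3/C4 P8 -> A2/E3 P5 similar
  R3 @ bar3.0: A3 above E3
  R3 @ bar3.1: A3 above E3
  R3 @ bar3.2: A3 above E3
  R3 @ bar3.3: A3 above E3
  R2 @ bar4.0: A2/F3 m6 -> B2/B4 P1 similar
  R3 @ bar4.0: B4 above D4
  R3 @ bar4.0: D4 above F3
  R4 @ bar4.0: B2/F3 TT untreated
  R7 @ bar4.0: F3->B4 leap 18st
  R3 @ bar4.1: B4 above D4
  R3 @ bar4.1: D4 above F3
  R3 @ bar4.2: B4 above D4
  R3 @ bar4.2: D4 above F3
  R3 @ bar4.3: B4 above D4
  R3 @ bar4.3: D4 above F3
  R2 @ bar5.0: B2/D4 m3 -> E3/E4 P8 similar
  R2 @ bar5.0: B2/F3 TT -> E3/E4 P8 similar
  R2 @ bar5.0: D4/F3 M6 -> E4/E4 P1 similar
  R7 @ bar5.0: B4->C4 leap 11st
  R7 @ bar5.0: F3->E4 leap 11st
  R8 @ bar5.0: penult P8 not 3rd/6th
  R8 @ bar5.0: penult P8 not 3rd/6th
  R1 @ bar6.0: E4/E4 P1 -> A4/A4 P1 similar
  R2 @ bar6.0: E3/C4 m6 -> F3/F4 P8 similar
  R6 @ bar6.3: closes on M3
  R6 @ bar6.3: closes on M3

No (41 violations)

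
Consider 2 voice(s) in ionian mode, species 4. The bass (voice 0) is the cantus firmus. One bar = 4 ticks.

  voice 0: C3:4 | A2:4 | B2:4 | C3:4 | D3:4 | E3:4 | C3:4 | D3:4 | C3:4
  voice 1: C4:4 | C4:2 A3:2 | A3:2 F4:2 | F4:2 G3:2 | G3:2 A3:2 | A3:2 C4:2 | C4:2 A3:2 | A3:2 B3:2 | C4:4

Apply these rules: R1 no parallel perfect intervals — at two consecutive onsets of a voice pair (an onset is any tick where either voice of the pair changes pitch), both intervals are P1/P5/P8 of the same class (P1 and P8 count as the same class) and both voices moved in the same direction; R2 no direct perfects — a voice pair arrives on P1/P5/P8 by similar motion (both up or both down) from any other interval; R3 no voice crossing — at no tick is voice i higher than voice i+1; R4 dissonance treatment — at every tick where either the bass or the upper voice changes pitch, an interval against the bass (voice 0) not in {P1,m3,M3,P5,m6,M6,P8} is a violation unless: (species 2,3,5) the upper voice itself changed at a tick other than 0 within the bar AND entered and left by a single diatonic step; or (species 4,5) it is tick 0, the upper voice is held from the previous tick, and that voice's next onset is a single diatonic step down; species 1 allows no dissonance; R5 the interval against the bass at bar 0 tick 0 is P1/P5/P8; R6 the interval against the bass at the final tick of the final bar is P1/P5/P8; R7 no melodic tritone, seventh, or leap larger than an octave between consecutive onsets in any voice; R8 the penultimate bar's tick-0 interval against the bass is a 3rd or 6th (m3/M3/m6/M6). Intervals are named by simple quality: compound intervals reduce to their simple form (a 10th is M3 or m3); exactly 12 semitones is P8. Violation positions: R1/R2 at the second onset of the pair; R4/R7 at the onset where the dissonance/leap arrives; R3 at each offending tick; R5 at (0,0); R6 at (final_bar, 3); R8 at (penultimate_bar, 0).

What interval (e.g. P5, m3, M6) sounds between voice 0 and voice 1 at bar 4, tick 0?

voice 0=D3 voice 1=G3 -> P4

P4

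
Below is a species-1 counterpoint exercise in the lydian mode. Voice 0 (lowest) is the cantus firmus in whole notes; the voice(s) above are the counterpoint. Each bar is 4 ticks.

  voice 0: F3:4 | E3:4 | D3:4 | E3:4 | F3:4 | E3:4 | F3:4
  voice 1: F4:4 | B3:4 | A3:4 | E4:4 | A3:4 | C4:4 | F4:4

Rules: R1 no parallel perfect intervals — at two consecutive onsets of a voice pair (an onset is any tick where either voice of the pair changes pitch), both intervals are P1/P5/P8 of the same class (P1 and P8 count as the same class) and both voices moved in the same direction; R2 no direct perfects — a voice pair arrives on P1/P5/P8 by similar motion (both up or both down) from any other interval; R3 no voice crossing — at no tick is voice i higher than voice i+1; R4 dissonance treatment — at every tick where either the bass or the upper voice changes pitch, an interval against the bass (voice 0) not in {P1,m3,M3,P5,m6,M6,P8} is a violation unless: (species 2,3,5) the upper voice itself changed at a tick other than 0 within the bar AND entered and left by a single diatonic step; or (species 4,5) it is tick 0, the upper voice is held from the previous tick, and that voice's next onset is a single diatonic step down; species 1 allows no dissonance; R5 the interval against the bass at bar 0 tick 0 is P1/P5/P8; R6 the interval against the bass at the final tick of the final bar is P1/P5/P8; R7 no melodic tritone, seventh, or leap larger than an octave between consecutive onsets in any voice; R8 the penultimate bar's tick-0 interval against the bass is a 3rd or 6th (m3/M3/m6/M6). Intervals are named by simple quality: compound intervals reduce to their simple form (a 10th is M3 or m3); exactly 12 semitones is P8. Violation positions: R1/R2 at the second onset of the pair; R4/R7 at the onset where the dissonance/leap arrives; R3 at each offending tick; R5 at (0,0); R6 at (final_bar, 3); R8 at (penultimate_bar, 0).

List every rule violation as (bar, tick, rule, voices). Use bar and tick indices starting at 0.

(1, 0, R2, (0, 1))
(1, 0, R7, (1,))
(2, 0, R1, (0, 1))
(3, 0, R2, (0, 1))
(6, 0, R2, (0, 1))

bar 0: v0=F3 v1=F4 downbeat P8
bar 1: v0=E3 v1=B3 downbeat P5
bar 2: v0=D3 v1=A3 downbeat P5
bar 3: v0=E3 v1=E4 downbeat P8
bar 4: v0=F3 v1=A3 downbeat M3
bar 5: v0=E3 v1=C4 downbeat m6
bar 6: v0=F3 v1=F4 downbeat P8
  -> R2 @ bar 1 tick 0 v(0, 1): F3/F4 P8 -> E3/B3 P5 similar
  -> R7 @ bar 1 tick 0 v(1,): F4->B3 leap 6st
  -> R1 @ bar 2 tick 0 v(0, 1): E3/B3 P5 -> D3/A3 P5 similar
  -> R2 @ bar 3 tick 0 v(0, 1): D3/A3 P5 -> E3/E4 P8 similar
  -> R2 @ bar 6 tick 0 v(0, 1): E3/C4 m6 -> F3/F4 P8 similar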